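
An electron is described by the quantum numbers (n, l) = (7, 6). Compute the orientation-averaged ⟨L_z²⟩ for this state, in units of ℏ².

m_l runs from −6 to 6, i.e. {-6, -5, -4, -3, -2, -1, 0, 1, 2, 3, 4, 5, 6}.
⟨L_z²⟩ = ℏ²·l(l+1)/3 = 14ℏ².

⟨L_z²⟩ = 14 ℏ²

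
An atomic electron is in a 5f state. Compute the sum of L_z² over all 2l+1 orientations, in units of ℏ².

Σ(L_z)² = 28 ℏ²

For 5f, l = 3.
m_l runs from −3 to 3, i.e. {-3, -2, -1, 0, 1, 2, 3}.
Summing m² from −3 to 3: Σ m_l² = 28.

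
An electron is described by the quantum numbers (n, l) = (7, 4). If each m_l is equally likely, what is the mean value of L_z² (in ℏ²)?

⟨L_z²⟩ = 6.667 ℏ²

m_l ∈ {-4, -3, -2, -1, 0, 1, 2, 3, 4}.
⟨L_z²⟩ = ℏ²·l(l+1)/3 = 6.667ℏ².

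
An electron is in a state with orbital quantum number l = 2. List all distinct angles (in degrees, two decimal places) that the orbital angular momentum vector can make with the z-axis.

θ ∈ {35.26°, 65.91°, 90.00°, 114.09°, 144.74°}

|L|² = l(l+1)ℏ² = 6ℏ², so |L| = √6 ℏ.
cos θ = m_l/√6 for each m_l ∈ {-2, -1, 0, 1, 2}.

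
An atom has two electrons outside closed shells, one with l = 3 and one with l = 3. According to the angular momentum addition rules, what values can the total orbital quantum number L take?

L = 0, 1, 2, 3, 4, 5, 6

The total orbital quantum number L ranges from |l₁ − l₂| to l₁ + l₂ in integer steps.
L ∈ {0, 1, 2, 3, 4, 5, 6}.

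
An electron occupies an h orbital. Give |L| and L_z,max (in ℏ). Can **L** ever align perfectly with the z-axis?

No: L_z,max = 5ℏ < |L| = √30 ℏ ≈ 5.477ℏ

H corresponds to l = 5.
|L| = √30 ℏ ≈ 5.4772ℏ, while L_z,max = lℏ = 5ℏ.
Since |L| > L_z,max, the vector can never point exactly along z; the closest it comes is θ_min = arccos(5/√30) ≈ 24.1°.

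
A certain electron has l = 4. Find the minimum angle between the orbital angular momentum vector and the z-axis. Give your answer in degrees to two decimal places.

θ_min ≈ 26.57°

|L|² = l(l+1)ℏ² = 20ℏ², so |L| = 2√5 ℏ.
The smallest angle corresponds to the largest L_z, i.e. m_l = l = 4, giving L_z = 4ℏ.
cos θ_min = 4/√20, so θ_min ≈ 26.57°.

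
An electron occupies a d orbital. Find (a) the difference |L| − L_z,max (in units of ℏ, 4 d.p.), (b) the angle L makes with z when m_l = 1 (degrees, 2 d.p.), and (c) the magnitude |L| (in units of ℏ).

A d state has l = 2.
|L| − L_z,max = (√6 − 2)ℏ ≈ 0.4495ℏ.
For m_l = 1: cos θ = 1/√6, θ ≈ 65.91°.
|L| = ℏ√(2·3) = √6 ℏ ≈ 2.449ℏ.

|L|−L_z,max ≈ 0.4495ℏ; θ(m_l=1) ≈ 65.91°; |L| = √6 ℏ ≈ 2.449ℏ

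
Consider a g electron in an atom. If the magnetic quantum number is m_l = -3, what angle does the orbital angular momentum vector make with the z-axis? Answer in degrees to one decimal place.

θ ≈ 132.1°

For a g orbital, l = 4.
|L| = ℏ√(l(l+1)) = 2√5 ℏ.
L_z = m_l ℏ = −3ℏ.
cos θ = L_z/|L| = -3/√20, so θ ≈ 132.1°.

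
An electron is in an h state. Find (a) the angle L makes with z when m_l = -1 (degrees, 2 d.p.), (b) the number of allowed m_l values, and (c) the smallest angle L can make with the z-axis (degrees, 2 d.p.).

θ(m_l=-1) ≈ 100.52°; 11 values; θ_min ≈ 24.09°

H corresponds to l = 5.
For m_l = -1: cos θ = -1/√30, θ ≈ 100.52°.
There are 2l+1 = 11 values of m_l.
cos θ_min = 5/√30, so θ_min ≈ 24.09°.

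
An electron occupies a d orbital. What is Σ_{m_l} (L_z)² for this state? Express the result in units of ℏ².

Σ(L_z)² = 10 ℏ²

The letter d corresponds to l = 2.
m_l runs from −2 to 2, i.e. {-2, -1, 0, 1, 2}.
Σ m_l² = 2·(1 + 4) = 10.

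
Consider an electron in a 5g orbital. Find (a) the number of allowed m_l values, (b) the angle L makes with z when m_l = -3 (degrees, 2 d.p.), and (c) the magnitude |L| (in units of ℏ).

9 values; θ(m_l=-3) ≈ 132.13°; |L| = 2√5 ℏ ≈ 4.472ℏ

The 5g subshell has l = 4.
There are 2l+1 = 9 values of m_l.
For m_l = -3: cos θ = -3/√20, θ ≈ 132.13°.
|L| = ℏ√(4·5) = 2√5 ℏ ≈ 4.472ℏ.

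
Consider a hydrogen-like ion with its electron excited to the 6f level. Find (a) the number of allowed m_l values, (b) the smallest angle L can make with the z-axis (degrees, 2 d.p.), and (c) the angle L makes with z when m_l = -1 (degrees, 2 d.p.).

The 6f level has l = 3.
There are 2l+1 = 7 values of m_l.
cos θ_min = 3/√12, so θ_min ≈ 30.00°.
For m_l = -1: cos θ = -1/√12, θ ≈ 106.78°.

7 values; θ_min ≈ 30.00°; θ(m_l=-1) ≈ 106.78°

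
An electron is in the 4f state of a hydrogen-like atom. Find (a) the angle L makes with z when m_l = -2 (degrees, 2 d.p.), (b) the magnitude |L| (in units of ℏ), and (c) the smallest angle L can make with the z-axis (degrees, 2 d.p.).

θ(m_l=-2) ≈ 125.26°; |L| = 2√3 ℏ ≈ 3.464ℏ; θ_min ≈ 30.00°

The 4f subshell has l = 3.
For m_l = -2: cos θ = -2/√12, θ ≈ 125.26°.
|L| = ℏ√(3·4) = 2√3 ℏ ≈ 3.464ℏ.
cos θ_min = 3/√12, so θ_min ≈ 30.00°.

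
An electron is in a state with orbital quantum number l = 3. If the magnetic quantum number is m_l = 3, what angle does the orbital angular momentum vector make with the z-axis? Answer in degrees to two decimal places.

|L| = √(l(l+1)) ℏ = 2√3 ℏ.
L_z = m_l ℏ = 3ℏ.
cos θ = L_z/|L| = 3/√12, so θ ≈ 30.00°.

θ ≈ 30.00°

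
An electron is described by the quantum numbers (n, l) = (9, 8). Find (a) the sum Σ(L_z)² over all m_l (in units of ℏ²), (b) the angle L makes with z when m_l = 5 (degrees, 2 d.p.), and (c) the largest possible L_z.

Σ m_l² = 408, so Σ(L_z)² = 408 ℏ².
For m_l = 5: cos θ = 5/√72, θ ≈ 53.90°.
L_z,max = lℏ = 8ℏ.

Σ(L_z)² = 408 ℏ²; θ(m_l=5) ≈ 53.90°; L_z,max = 8ℏ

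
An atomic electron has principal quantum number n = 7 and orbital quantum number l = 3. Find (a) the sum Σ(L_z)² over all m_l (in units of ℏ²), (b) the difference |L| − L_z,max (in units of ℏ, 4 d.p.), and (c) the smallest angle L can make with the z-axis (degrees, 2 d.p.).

Σ m_l² = 28, so Σ(L_z)² = 28 ℏ².
|L| − L_z,max = (2√3 − 3)ℏ ≈ 0.4641ℏ.
cos θ_min = 3/√12, so θ_min ≈ 30.00°.

Σ(L_z)² = 28 ℏ²; |L|−L_z,max ≈ 0.4641ℏ; θ_min ≈ 30.00°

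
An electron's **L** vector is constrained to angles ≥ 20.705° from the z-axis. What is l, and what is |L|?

cos²θ_min = l/(l+1) = 0.8750.
l = cos²θ/sin²θ ≈ 7.
Then |L| = ℏ√(7·8) = 2√14 ℏ.

l = 7, |L| = 2√14 ℏ ≈ 7.483ℏ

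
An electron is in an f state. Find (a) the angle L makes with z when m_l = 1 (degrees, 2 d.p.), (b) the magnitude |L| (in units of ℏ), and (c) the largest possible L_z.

θ(m_l=1) ≈ 73.22°; |L| = 2√3 ℏ ≈ 3.464ℏ; L_z,max = 3ℏ

The letter f corresponds to l = 3.
For m_l = 1: cos θ = 1/√12, θ ≈ 73.22°.
|L| = ℏ√(3·4) = 2√3 ℏ ≈ 3.464ℏ.
L_z,max = lℏ = 3ℏ.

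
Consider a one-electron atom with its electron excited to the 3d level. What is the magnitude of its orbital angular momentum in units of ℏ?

|L| = √6 ℏ ≈ 2.449ℏ

The 3d level has l = 2.
|L| = ℏ√(l(l+1)) = ℏ√(2·3) = √6 ℏ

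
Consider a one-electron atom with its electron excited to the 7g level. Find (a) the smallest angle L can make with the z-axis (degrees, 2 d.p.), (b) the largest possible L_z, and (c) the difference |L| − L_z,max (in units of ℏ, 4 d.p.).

θ_min ≈ 26.57°; L_z,max = 4ℏ; |L|−L_z,max ≈ 0.4721ℏ

The 7g level has l = 4.
cos θ_min = 4/√20, so θ_min ≈ 26.57°.
L_z,max = lℏ = 4ℏ.
|L| − L_z,max = (2√5 − 4)ℏ ≈ 0.4721ℏ.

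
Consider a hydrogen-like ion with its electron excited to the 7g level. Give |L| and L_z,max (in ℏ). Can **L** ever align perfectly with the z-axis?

No: L_z,max = 4ℏ < |L| = 2√5 ℏ ≈ 4.472ℏ

The 7g level has l = 4.
|L| = 2√5 ℏ ≈ 4.4721ℏ, while L_z,max = lℏ = 4ℏ.
Since |L| > L_z,max, the vector can never point exactly along z; the closest it comes is θ_min = arccos(4/√20) ≈ 26.6°.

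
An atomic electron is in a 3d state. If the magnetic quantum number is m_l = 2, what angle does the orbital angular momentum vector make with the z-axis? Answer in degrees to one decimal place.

θ ≈ 35.3°

For 3d, l = 2.
|L| = √(l(l+1)) ℏ = √6 ℏ.
L_z = m_l ℏ = 2ℏ.
cos θ = L_z/|L| = 2/√6, so θ ≈ 35.3°.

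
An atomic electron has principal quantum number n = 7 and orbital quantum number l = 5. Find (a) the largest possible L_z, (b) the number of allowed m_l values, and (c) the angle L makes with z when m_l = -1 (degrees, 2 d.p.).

L_z,max = lℏ = 5ℏ.
There are 2l+1 = 11 values of m_l.
For m_l = -1: cos θ = -1/√30, θ ≈ 100.52°.

L_z,max = 5ℏ; 11 values; θ(m_l=-1) ≈ 100.52°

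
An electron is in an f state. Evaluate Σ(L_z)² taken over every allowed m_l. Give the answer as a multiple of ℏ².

F corresponds to l = 3.
The allowed m_l values are -3, -2, -1, 0, 1, 2, 3.
Σ m_l² = 2·(1 + 4 + 9) = 28.

Σ(L_z)² = 28 ℏ²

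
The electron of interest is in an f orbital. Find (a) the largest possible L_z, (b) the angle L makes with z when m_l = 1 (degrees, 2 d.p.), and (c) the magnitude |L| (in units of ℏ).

L_z,max = 3ℏ; θ(m_l=1) ≈ 73.22°; |L| = 2√3 ℏ ≈ 3.464ℏ

An f state has l = 3.
L_z,max = lℏ = 3ℏ.
For m_l = 1: cos θ = 1/√12, θ ≈ 73.22°.
|L| = ℏ√(3·4) = 2√3 ℏ ≈ 3.464ℏ.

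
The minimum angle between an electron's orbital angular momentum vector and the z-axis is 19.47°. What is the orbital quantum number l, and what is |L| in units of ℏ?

l = 8, |L| = 6√2 ℏ ≈ 8.485ℏ

cos θ_min = l/√(l(l+1)) = √(l/(l+1)), so l/(l+1) = cos²(19.47°) = 0.8889.
Solving: l = 8.
Then |L| = ℏ√(8·9) = 6√2 ℏ.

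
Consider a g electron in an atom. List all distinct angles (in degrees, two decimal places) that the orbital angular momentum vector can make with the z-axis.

For a g orbital, l = 4.
|L|² = l(l+1)ℏ² = 20ℏ², so |L| = 2√5 ℏ.
cos θ = m_l/√20 for each m_l ∈ {-4, -3, -2, -1, 0, 1, 2, 3, 4}.

θ ∈ {26.57°, 47.87°, 63.43°, 77.08°, 90.00°, 102.92°, 116.57°, 132.13°, 153.43°}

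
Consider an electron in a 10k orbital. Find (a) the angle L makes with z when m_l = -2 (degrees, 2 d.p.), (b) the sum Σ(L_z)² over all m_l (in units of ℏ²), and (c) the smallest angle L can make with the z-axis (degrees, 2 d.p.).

For 10k, l = 7.
For m_l = -2: cos θ = -2/√56, θ ≈ 105.50°.
Σ m_l² = 280, so Σ(L_z)² = 280 ℏ².
cos θ_min = 7/√56, so θ_min ≈ 20.70°.

θ(m_l=-2) ≈ 105.50°; Σ(L_z)² = 280 ℏ²; θ_min ≈ 20.70°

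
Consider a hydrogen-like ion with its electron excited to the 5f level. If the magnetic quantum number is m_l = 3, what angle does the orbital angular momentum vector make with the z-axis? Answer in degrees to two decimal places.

θ ≈ 30.00°

The 5f level has l = 3.
|L|² = l(l+1)ℏ² = 12ℏ², so |L| = 2√3 ℏ.
L_z = m_l ℏ = 3ℏ.
cos θ = L_z/|L| = 3/√12, so θ ≈ 30.00°.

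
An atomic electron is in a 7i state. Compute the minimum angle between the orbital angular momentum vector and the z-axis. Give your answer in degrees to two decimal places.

θ_min ≈ 22.21°

For 7i, l = 6.
|L| = √(l(l+1)) ℏ = √42 ℏ.
The smallest angle corresponds to the largest L_z, i.e. m_l = l = 6, giving L_z = 6ℏ.
cos θ_min = 6/√42, so θ_min ≈ 22.21°.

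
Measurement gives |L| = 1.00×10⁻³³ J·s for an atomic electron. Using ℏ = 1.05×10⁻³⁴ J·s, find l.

Dividing by ℏ: |L|/ℏ ≈ 9.524.
l(l+1) ≈ 9.524² ≈ 90.70, so l = 9.

l = 9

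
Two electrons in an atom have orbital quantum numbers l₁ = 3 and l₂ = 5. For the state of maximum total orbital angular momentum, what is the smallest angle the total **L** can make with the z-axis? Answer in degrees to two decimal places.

Angular momentum addition gives L = |l₁ − l₂|, …, l₁ + l₂.
So L can be 2, 3, 4, 5, 6, 7, 8.
The maximum is L = 8, with |L_tot| = ℏ√(8·9) = 6√2 ℏ.
The minimum angle with z is arccos(8/√72) ≈ 19.47°.

θ_min ≈ 19.47°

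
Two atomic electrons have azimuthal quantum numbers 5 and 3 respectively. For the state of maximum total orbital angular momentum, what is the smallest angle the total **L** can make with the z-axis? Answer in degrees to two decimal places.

Angular momentum addition gives L = |l₁ − l₂|, …, l₁ + l₂.
L ∈ {2, 3, 4, 5, 6, 7, 8}.
The maximum is L = 8, with |L_tot| = ℏ√(8·9) = 6√2 ℏ.
The minimum angle with z is arccos(8/√72) ≈ 19.47°.

θ_min ≈ 19.47°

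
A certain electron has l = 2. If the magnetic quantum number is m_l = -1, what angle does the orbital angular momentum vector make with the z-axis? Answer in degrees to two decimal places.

θ ≈ 114.09°

|L| = √(l(l+1)) ℏ = √6 ℏ.
L_z = m_l ℏ = −1ℏ.
cos θ = L_z/|L| = -1/√6, so θ ≈ 114.09°.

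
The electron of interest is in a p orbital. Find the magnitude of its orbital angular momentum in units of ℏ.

A p state has l = 1.
|L| = ℏ√(l(l+1)) = ℏ√(1·2) = √2 ℏ

|L| = √2 ℏ ≈ 1.414ℏ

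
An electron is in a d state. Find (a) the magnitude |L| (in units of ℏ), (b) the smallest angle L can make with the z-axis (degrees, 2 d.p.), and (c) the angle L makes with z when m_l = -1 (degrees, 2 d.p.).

|L| = √6 ℏ ≈ 2.449ℏ; θ_min ≈ 35.26°; θ(m_l=-1) ≈ 114.09°

A d state has l = 2.
|L| = ℏ√(2·3) = √6 ℏ ≈ 2.449ℏ.
cos θ_min = 2/√6, so θ_min ≈ 35.26°.
For m_l = -1: cos θ = -1/√6, θ ≈ 114.09°.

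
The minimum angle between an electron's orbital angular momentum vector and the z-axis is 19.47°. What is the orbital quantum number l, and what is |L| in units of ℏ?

l = 8, |L| = 6√2 ℏ ≈ 8.485ℏ

cos θ_min = l/√(l(l+1)) = √(l/(l+1)), so l/(l+1) = cos²(19.47°) = 0.8889.
Thus l = 0.8889/(1 − 0.8889) ≈ 8.
Then |L| = ℏ√(8·9) = 6√2 ℏ.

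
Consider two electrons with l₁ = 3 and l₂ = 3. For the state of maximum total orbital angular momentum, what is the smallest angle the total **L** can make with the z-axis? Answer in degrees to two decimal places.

θ_min ≈ 22.21°

By the triangle rule, |l₁ − l₂| ≤ L ≤ l₁ + l₂.
Allowed values: L = 0, 1, 2, 3, 4, 5, 6.
The maximum is L = 6, with |L_tot| = ℏ√(6·7) = √42 ℏ.
The minimum angle with z is arccos(6/√42) ≈ 22.21°.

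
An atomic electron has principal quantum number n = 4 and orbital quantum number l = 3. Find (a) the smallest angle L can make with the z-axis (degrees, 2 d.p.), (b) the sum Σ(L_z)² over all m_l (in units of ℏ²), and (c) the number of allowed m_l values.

cos θ_min = 3/√12, so θ_min ≈ 30.00°.
Σ m_l² = 28, so Σ(L_z)² = 28 ℏ².
There are 2l+1 = 7 values of m_l.

θ_min ≈ 30.00°; Σ(L_z)² = 28 ℏ²; 7 values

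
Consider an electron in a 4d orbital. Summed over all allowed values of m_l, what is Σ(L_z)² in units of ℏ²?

Σ(L_z)² = 10 ℏ²

For 4d, l = 2.
m_l ∈ {-2, -1, 0, 1, 2}.
Σ m_l² = 2·(1 + 4) = 10.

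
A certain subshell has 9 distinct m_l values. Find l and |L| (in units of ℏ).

l = 4, |L| = 2√5 ℏ ≈ 4.472ℏ

9 = 2l + 1, so l = (9−1)/2 = 4.
Then |L| = √(l(l+1)) ℏ = 2√5 ℏ.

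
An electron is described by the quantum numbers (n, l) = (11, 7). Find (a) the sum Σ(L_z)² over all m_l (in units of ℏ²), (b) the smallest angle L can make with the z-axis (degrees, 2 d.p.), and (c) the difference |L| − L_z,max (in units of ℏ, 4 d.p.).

Σ(L_z)² = 280 ℏ²; θ_min ≈ 20.70°; |L|−L_z,max ≈ 0.4833ℏ

Σ m_l² = 280, so Σ(L_z)² = 280 ℏ².
cos θ_min = 7/√56, so θ_min ≈ 20.70°.
|L| − L_z,max = (2√14 − 7)ℏ ≈ 0.4833ℏ.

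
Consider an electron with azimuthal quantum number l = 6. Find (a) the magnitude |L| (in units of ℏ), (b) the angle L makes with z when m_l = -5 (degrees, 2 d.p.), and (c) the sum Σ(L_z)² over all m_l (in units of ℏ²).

|L| = ℏ√(6·7) = √42 ℏ ≈ 6.481ℏ.
For m_l = -5: cos θ = -5/√42, θ ≈ 140.49°.
Σ m_l² = 182, so Σ(L_z)² = 182 ℏ².

|L| = √42 ℏ ≈ 6.481ℏ; θ(m_l=-5) ≈ 140.49°; Σ(L_z)² = 182 ℏ²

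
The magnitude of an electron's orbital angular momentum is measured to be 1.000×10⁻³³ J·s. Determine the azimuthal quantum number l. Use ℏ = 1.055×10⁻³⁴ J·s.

l = 9

|L|/ℏ = (1.000×10⁻³³)/(1.055×10⁻³⁴) ≈ 9.479.
l(l+1) ≈ 9.479² ≈ 89.85, so l = 9.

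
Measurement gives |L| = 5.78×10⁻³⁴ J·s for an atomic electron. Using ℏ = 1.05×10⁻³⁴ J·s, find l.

Dividing by ℏ: |L|/ℏ ≈ 5.505.
(|L|/ℏ)² = l(l+1) ≈ 30.30 ⇒ l = 5.

l = 5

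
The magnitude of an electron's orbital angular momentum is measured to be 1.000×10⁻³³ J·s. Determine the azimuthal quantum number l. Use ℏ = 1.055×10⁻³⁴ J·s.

In units of ℏ, |L| ≈ 9.479.
Set l(l+1) = 89.85; the integer solution is l = 9.

l = 9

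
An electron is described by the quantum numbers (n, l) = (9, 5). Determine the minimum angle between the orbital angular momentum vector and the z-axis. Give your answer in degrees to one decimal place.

θ_min ≈ 24.1°

|L| = √(l(l+1)) ℏ = √30 ℏ.
The smallest angle corresponds to the largest L_z, i.e. m_l = l = 5, giving L_z = 5ℏ.
cos θ_min = 5/√30, so θ_min ≈ 24.1°.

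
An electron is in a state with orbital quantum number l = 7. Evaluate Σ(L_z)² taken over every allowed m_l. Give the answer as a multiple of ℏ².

Σ(L_z)² = 280 ℏ²

m_l ∈ {-7, -6, -5, -4, -3, -2, -1, 0, 1, 2, 3, 4, 5, 6, 7}.
Summing m² from −7 to 7: Σ m_l² = 280.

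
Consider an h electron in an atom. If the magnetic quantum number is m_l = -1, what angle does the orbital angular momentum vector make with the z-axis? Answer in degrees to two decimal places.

θ ≈ 100.52°

An h state has l = 5.
|L|² = l(l+1)ℏ² = 30ℏ², so |L| = √30 ℏ.
L_z = m_l ℏ = −1ℏ.
cos θ = L_z/|L| = -1/√30, so θ ≈ 100.52°.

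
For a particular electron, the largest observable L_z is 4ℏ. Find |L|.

|L| = 2√5 ℏ ≈ 4.472ℏ

Since max m_l = l, l = 4.
|L| = ℏ√(l(l+1)) = 2√5 ℏ.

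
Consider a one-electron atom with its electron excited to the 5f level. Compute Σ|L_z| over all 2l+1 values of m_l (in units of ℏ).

Σ|L_z| = 12 ℏ

The 5f level has l = 3.
m_l runs from −3 to 3, i.e. {-3, -2, -1, 0, 1, 2, 3}.
Σ|m_l| = 2(1+2+…+3) = 12.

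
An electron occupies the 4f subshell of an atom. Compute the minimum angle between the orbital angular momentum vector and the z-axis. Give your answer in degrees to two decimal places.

θ_min ≈ 30.00°

For 4f, l = 3.
|L|² = l(l+1)ℏ² = 12ℏ², so |L| = 2√3 ℏ.
The smallest angle corresponds to the largest L_z, i.e. m_l = l = 3, giving L_z = 3ℏ.
cos θ_min = 3/√12, so θ_min ≈ 30.00°.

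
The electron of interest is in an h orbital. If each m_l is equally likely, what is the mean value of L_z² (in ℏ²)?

For an h orbital, l = 5.
The allowed m_l values are -5, -4, -3, -2, -1, 0, 1, 2, 3, 4, 5.
Average of L_z² over 11 states: 110/11 ℏ² = 10 ℏ².

⟨L_z²⟩ = 10 ℏ²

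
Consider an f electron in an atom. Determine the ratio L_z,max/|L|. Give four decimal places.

An f state has l = 3.
|L| = 2√3 ℏ ≈ 3.4641ℏ, while L_z,max = lℏ = 3ℏ.
L_z,max/|L| = 3/√12 = 0.8660.

L_z,max/|L| = 0.8660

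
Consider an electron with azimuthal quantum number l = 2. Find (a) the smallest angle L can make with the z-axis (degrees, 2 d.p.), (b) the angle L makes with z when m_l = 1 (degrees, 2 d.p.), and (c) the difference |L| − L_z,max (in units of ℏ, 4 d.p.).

cos θ_min = 2/√6, so θ_min ≈ 35.26°.
For m_l = 1: cos θ = 1/√6, θ ≈ 65.91°.
|L| − L_z,max = (√6 − 2)ℏ ≈ 0.4495ℏ.

θ_min ≈ 35.26°; θ(m_l=1) ≈ 65.91°; |L|−L_z,max ≈ 0.4495ℏ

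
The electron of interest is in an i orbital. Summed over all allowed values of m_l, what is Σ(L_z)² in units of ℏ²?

For an i orbital, l = 6.
The allowed m_l values are -6, -5, -4, -3, -2, -1, 0, 1, 2, 3, 4, 5, 6.
Summing m² from −6 to 6: Σ m_l² = 182.

Σ(L_z)² = 182 ℏ²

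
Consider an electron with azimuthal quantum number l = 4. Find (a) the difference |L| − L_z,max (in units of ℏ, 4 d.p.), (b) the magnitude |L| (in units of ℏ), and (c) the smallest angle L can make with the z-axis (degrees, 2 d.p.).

|L|−L_z,max ≈ 0.4721ℏ; |L| = 2√5 ℏ ≈ 4.472ℏ; θ_min ≈ 26.57°

|L| − L_z,max = (2√5 − 4)ℏ ≈ 0.4721ℏ.
|L| = ℏ√(4·5) = 2√5 ℏ ≈ 4.472ℏ.
cos θ_min = 4/√20, so θ_min ≈ 26.57°.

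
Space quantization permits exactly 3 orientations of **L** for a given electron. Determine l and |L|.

2l + 1 = 3 ⇒ l = 1.
|L| = ℏ√(l(l+1)) = ℏ√(1·2) = √2 ℏ.

l = 1, |L| = √2 ℏ ≈ 1.414ℏ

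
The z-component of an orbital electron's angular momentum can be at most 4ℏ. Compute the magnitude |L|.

|L| = 2√5 ℏ ≈ 4.472ℏ

Since max m_l = l, l = 4.
|L| = √(l(l+1)) ℏ = 2√5 ℏ.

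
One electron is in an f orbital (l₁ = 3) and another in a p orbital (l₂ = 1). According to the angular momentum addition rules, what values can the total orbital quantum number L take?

Angular momentum addition gives L = |l₁ − l₂|, …, l₁ + l₂.
Allowed values: L = 2, 3, 4.

L = 2, 3, 4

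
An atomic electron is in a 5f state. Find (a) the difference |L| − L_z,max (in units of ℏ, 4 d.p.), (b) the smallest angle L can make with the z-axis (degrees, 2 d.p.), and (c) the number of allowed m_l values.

|L|−L_z,max ≈ 0.4641ℏ; θ_min ≈ 30.00°; 7 values

The 5f subshell has l = 3.
|L| − L_z,max = (2√3 − 3)ℏ ≈ 0.4641ℏ.
cos θ_min = 3/√12, so θ_min ≈ 30.00°.
There are 2l+1 = 7 values of m_l.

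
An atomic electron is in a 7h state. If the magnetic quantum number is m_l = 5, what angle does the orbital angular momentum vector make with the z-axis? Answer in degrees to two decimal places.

θ ≈ 24.09°

For 7h, l = 5.
|L|² = l(l+1)ℏ² = 30ℏ², so |L| = √30 ℏ.
L_z = m_l ℏ = 5ℏ.
cos θ = L_z/|L| = 5/√30, so θ ≈ 24.09°.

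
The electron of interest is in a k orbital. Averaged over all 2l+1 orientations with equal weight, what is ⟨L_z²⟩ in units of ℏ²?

⟨L_z²⟩ = 18.67 ℏ²

For a k orbital, l = 7.
m_l runs from −7 to 7, i.e. {-7, -6, -5, -4, -3, -2, -1, 0, 1, 2, 3, 4, 5, 6, 7}.
Average of L_z² over 15 states: 280/15 ℏ² = 18.67 ℏ².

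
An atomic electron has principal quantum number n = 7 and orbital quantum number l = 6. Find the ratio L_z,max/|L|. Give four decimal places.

|L| = √42 ℏ ≈ 6.4807ℏ, while L_z,max = lℏ = 6ℏ.
L_z,max/|L| = 6/√42 = 0.9258.

L_z,max/|L| = 0.9258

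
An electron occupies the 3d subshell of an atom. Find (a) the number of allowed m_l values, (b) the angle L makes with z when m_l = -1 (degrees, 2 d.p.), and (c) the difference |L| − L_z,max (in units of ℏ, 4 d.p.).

5 values; θ(m_l=-1) ≈ 114.09°; |L|−L_z,max ≈ 0.4495ℏ

3d means n = 3, l = 2.
There are 2l+1 = 5 values of m_l.
For m_l = -1: cos θ = -1/√6, θ ≈ 114.09°.
|L| − L_z,max = (√6 − 2)ℏ ≈ 0.4495ℏ.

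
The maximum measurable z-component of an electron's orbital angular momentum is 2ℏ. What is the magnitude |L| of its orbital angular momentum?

The maximum L_z equals lℏ, giving l = 2.
|L| = ℏ√(l(l+1)) = √6 ℏ.

|L| = √6 ℏ ≈ 2.449ℏ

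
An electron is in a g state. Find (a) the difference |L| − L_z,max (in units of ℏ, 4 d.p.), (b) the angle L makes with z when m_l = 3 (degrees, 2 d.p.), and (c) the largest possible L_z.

A g state has l = 4.
|L| − L_z,max = (2√5 − 4)ℏ ≈ 0.4721ℏ.
For m_l = 3: cos θ = 3/√20, θ ≈ 47.87°.
L_z,max = lℏ = 4ℏ.

|L|−L_z,max ≈ 0.4721ℏ; θ(m_l=3) ≈ 47.87°; L_z,max = 4ℏ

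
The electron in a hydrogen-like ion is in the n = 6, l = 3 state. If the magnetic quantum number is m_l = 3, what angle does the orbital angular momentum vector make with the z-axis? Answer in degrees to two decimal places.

θ ≈ 30.00°

|L| = √(l(l+1)) ℏ = 2√3 ℏ.
L_z = m_l ℏ = 3ℏ.
cos θ = L_z/|L| = 3/√12, so θ ≈ 30.00°.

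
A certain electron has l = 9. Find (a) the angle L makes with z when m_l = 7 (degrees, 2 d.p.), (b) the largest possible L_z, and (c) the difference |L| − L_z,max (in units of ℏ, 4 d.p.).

For m_l = 7: cos θ = 7/√90, θ ≈ 42.45°.
L_z,max = lℏ = 9ℏ.
|L| − L_z,max = (3√10 − 9)ℏ ≈ 0.4868ℏ.

θ(m_l=7) ≈ 42.45°; L_z,max = 9ℏ; |L|−L_z,max ≈ 0.4868ℏ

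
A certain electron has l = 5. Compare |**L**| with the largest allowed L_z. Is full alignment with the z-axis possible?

|L| = √30 ℏ ≈ 5.4772ℏ, while L_z,max = lℏ = 5ℏ.
Since |L| > L_z,max, the vector can never point exactly along z; the closest it comes is θ_min = arccos(5/√30) ≈ 24.1°.

No: L_z,max = 5ℏ < |L| = √30 ℏ ≈ 5.477ℏ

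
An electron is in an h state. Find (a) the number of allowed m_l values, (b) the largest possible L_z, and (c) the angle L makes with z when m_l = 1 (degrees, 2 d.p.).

11 values; L_z,max = 5ℏ; θ(m_l=1) ≈ 79.48°

For an h orbital, l = 5.
There are 2l+1 = 11 values of m_l.
L_z,max = lℏ = 5ℏ.
For m_l = 1: cos θ = 1/√30, θ ≈ 79.48°.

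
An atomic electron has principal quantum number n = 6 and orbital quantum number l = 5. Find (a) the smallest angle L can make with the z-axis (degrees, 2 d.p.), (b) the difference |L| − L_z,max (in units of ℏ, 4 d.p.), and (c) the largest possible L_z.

θ_min ≈ 24.09°; |L|−L_z,max ≈ 0.4772ℏ; L_z,max = 5ℏ

cos θ_min = 5/√30, so θ_min ≈ 24.09°.
|L| − L_z,max = (√30 − 5)ℏ ≈ 0.4772ℏ.
L_z,max = lℏ = 5ℏ.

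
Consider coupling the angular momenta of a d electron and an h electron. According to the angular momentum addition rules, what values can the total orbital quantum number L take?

L = 3, 4, 5, 6, 7

By the triangle rule, |l₁ − l₂| ≤ L ≤ l₁ + l₂.
L ∈ {3, 4, 5, 6, 7}.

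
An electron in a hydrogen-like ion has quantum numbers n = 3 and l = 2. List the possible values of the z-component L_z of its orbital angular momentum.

L_z = m_l ℏ with m_l ranging from −l to +l in integer steps.
For l = 2: m_l ∈ {-2, -1, 0, 1, 2}.

L_z ∈ {−2ℏ, −ℏ, 0, ℏ, 2ℏ}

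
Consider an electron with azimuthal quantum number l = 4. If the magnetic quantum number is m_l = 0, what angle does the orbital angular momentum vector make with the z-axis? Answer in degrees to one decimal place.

θ ≈ 90.0°

|L|² = l(l+1)ℏ² = 20ℏ², so |L| = 2√5 ℏ.
L_z = m_l ℏ = 0ℏ.
cos θ = L_z/|L| = 0/√20, so θ ≈ 90.0°.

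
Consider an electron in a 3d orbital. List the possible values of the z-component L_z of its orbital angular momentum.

L_z ∈ {−2ℏ, −ℏ, 0, ℏ, 2ℏ}

3d means n = 3, l = 2.
L_z = m_l ℏ with m_l ranging from −l to +l in integer steps.
For l = 2: m_l ∈ {-2, -1, 0, 1, 2}.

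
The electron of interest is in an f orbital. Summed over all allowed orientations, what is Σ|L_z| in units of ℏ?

F corresponds to l = 3.
m_l ∈ {-3, -2, -1, 0, 1, 2, 3}.
Σ|m_l| = l(l+1) = 12.

Σ|L_z| = 12 ℏ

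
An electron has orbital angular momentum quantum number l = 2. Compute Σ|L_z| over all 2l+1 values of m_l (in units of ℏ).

m_l runs from −2 to 2, i.e. {-2, -1, 0, 1, 2}.
Σ|m_l| = 2·2(2+1)/2 = 6.

Σ|L_z| = 6 ℏ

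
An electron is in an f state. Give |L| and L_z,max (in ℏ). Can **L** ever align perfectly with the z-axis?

An f state has l = 3.
|L| = 2√3 ℏ ≈ 3.4641ℏ, while L_z,max = lℏ = 3ℏ.
Since |L| > L_z,max, the vector can never point exactly along z; the closest it comes is θ_min = arccos(3/√12) ≈ 30.0°.

No: L_z,max = 3ℏ < |L| = 2√3 ℏ ≈ 3.464ℏ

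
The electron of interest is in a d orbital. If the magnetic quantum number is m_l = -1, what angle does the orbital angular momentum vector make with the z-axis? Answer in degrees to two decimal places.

θ ≈ 114.09°

For a d orbital, l = 2.
|L| = √(l(l+1)) ℏ = √6 ℏ.
L_z = m_l ℏ = −1ℏ.
cos θ = L_z/|L| = -1/√6, so θ ≈ 114.09°.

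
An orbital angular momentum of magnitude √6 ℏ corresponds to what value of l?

(|L|/ℏ)² = l(l+1) = 6.
l² + l − 6 = 0 ⇒ l = 2.

l = 2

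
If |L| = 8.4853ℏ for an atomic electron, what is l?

l = 8

Since |L|² = l(l+1)ℏ², l(l+1) = 72.
l² + l − 72 = 0 ⇒ l = 8.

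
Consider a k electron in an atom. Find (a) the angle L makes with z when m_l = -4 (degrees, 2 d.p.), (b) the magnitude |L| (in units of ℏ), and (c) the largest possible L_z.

θ(m_l=-4) ≈ 122.31°; |L| = 2√14 ℏ ≈ 7.483ℏ; L_z,max = 7ℏ

A k state has l = 7.
For m_l = -4: cos θ = -4/√56, θ ≈ 122.31°.
|L| = ℏ√(7·8) = 2√14 ℏ ≈ 7.483ℏ.
L_z,max = lℏ = 7ℏ.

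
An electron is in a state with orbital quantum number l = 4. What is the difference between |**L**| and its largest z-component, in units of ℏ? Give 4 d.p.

|L| − L_z,max ≈ 0.4721ℏ

|L| = 2√5 ℏ ≈ 4.4721ℏ, while L_z,max = lℏ = 4ℏ.
The difference is (2√5 − 4)ℏ ≈ 0.4721ℏ.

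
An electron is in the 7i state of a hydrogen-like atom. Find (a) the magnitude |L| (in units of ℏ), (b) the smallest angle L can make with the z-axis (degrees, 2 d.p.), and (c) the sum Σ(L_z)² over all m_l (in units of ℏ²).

For 7i, l = 6.
|L| = ℏ√(6·7) = √42 ℏ ≈ 6.481ℏ.
cos θ_min = 6/√42, so θ_min ≈ 22.21°.
Σ m_l² = 182, so Σ(L_z)² = 182 ℏ².

|L| = √42 ℏ ≈ 6.481ℏ; θ_min ≈ 22.21°; Σ(L_z)² = 182 ℏ²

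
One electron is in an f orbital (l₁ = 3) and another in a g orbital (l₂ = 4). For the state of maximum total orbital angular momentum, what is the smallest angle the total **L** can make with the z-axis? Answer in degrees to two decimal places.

L runs from |3 − 4| = 1 to 3 + 4 = 7.
So L can be 1, 2, 3, 4, 5, 6, 7.
The maximum is L = 7, with |L_tot| = ℏ√(7·8) = 2√14 ℏ.
The minimum angle with z is arccos(7/√56) ≈ 20.70°.

θ_min ≈ 20.70°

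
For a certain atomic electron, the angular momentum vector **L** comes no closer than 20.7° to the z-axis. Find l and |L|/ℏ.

l = 7, |L| = 2√14 ℏ ≈ 7.483ℏ

cos²θ_min = l/(l+1) = 0.8751.
l = cos²θ/sin²θ ≈ 7.
Then |L| = ℏ√(7·8) = 2√14 ℏ.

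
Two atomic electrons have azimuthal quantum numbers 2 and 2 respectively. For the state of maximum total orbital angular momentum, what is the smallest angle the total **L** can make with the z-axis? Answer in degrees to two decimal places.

The total orbital quantum number L ranges from |l₁ − l₂| to l₁ + l₂ in integer steps.
So L can be 0, 1, 2, 3, 4.
The maximum is L = 4, with |L_tot| = ℏ√(4·5) = 2√5 ℏ.
The minimum angle with z is arccos(4/√20) ≈ 26.57°.

θ_min ≈ 26.57°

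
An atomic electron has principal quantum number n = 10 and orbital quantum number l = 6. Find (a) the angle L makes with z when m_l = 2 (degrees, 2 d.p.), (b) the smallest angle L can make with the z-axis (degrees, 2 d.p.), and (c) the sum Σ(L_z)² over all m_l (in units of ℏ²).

For m_l = 2: cos θ = 2/√42, θ ≈ 72.02°.
cos θ_min = 6/√42, so θ_min ≈ 22.21°.
Σ m_l² = 182, so Σ(L_z)² = 182 ℏ².

θ(m_l=2) ≈ 72.02°; θ_min ≈ 22.21°; Σ(L_z)² = 182 ℏ²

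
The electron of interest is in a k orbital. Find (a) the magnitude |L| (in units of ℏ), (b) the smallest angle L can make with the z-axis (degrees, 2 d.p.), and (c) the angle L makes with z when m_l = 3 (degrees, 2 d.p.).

|L| = 2√14 ℏ ≈ 7.483ℏ; θ_min ≈ 20.70°; θ(m_l=3) ≈ 66.37°

A k state has l = 7.
|L| = ℏ√(7·8) = 2√14 ℏ ≈ 7.483ℏ.
cos θ_min = 7/√56, so θ_min ≈ 20.70°.
For m_l = 3: cos θ = 3/√56, θ ≈ 66.37°.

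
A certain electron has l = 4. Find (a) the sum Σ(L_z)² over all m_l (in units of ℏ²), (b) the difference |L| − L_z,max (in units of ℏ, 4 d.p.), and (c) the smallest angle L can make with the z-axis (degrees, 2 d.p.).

Σ m_l² = 60, so Σ(L_z)² = 60 ℏ².
|L| − L_z,max = (2√5 − 4)ℏ ≈ 0.4721ℏ.
cos θ_min = 4/√20, so θ_min ≈ 26.57°.

Σ(L_z)² = 60 ℏ²; |L|−L_z,max ≈ 0.4721ℏ; θ_min ≈ 26.57°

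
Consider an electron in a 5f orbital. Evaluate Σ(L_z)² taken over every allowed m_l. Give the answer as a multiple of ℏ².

Σ(L_z)² = 28 ℏ²

For 5f, l = 3.
m_l runs from −3 to 3, i.e. {-3, -2, -1, 0, 1, 2, 3}.
Σ m_l² = l(l+1)(2l+1)/3 = 3·4·7/3 = 28.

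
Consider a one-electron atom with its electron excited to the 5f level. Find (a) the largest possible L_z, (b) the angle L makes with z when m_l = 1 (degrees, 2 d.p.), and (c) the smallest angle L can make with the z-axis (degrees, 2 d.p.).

L_z,max = 3ℏ; θ(m_l=1) ≈ 73.22°; θ_min ≈ 30.00°

The 5f level has l = 3.
L_z,max = lℏ = 3ℏ.
For m_l = 1: cos θ = 1/√12, θ ≈ 73.22°.
cos θ_min = 3/√12, so θ_min ≈ 30.00°.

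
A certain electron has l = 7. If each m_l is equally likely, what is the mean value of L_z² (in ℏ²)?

m_l ∈ {-7, -6, -5, -4, -3, -2, -1, 0, 1, 2, 3, 4, 5, 6, 7}.
⟨L_z²⟩ = ℏ²·l(l+1)/3 = 18.67ℏ².

⟨L_z²⟩ = 18.67 ℏ²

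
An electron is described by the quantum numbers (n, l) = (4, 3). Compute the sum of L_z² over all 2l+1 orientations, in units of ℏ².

Σ(L_z)² = 28 ℏ²

m_l runs from −3 to 3, i.e. {-3, -2, -1, 0, 1, 2, 3}.
Summing m² from −3 to 3: Σ m_l² = 28.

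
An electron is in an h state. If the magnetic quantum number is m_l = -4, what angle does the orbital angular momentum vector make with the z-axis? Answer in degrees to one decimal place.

For an h orbital, l = 5.
|L| = ℏ√(l(l+1)) = √30 ℏ.
L_z = m_l ℏ = −4ℏ.
cos θ = L_z/|L| = -4/√30, so θ ≈ 136.9°.

θ ≈ 136.9°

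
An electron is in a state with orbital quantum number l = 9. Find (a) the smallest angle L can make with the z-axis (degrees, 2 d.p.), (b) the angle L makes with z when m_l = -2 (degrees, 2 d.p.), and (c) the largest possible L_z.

cos θ_min = 9/√90, so θ_min ≈ 18.43°.
For m_l = -2: cos θ = -2/√90, θ ≈ 102.17°.
L_z,max = lℏ = 9ℏ.

θ_min ≈ 18.43°; θ(m_l=-2) ≈ 102.17°; L_z,max = 9ℏ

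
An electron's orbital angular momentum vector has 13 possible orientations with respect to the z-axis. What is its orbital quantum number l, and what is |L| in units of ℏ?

l = 6, |L| = √42 ℏ ≈ 6.481ℏ

2l + 1 = 13 ⇒ l = 6.
Then |L| = √(l(l+1)) ℏ = √42 ℏ.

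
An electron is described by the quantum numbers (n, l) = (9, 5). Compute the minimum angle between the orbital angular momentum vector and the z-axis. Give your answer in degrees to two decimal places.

θ_min ≈ 24.09°

|L| = √(l(l+1)) ℏ = √30 ℏ.
The smallest angle corresponds to the largest L_z, i.e. m_l = l = 5, giving L_z = 5ℏ.
cos θ_min = 5/√30, so θ_min ≈ 24.09°.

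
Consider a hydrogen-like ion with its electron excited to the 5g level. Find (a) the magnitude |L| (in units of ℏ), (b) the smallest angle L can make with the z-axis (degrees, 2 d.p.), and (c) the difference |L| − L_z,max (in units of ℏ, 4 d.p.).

|L| = 2√5 ℏ ≈ 4.472ℏ; θ_min ≈ 26.57°; |L|−L_z,max ≈ 0.4721ℏ

The 5g level has l = 4.
|L| = ℏ√(4·5) = 2√5 ℏ ≈ 4.472ℏ.
cos θ_min = 4/√20, so θ_min ≈ 26.57°.
|L| − L_z,max = (2√5 − 4)ℏ ≈ 0.4721ℏ.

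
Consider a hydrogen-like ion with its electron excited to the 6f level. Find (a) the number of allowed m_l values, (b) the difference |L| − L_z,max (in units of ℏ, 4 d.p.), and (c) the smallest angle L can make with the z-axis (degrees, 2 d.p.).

The 6f level has l = 3.
There are 2l+1 = 7 values of m_l.
|L| − L_z,max = (2√3 − 3)ℏ ≈ 0.4641ℏ.
cos θ_min = 3/√12, so θ_min ≈ 30.00°.

7 values; |L|−L_z,max ≈ 0.4641ℏ; θ_min ≈ 30.00°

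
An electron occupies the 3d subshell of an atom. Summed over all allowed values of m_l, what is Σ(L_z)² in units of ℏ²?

Σ(L_z)² = 10 ℏ²

3d means n = 3, l = 2.
m_l runs from −2 to 2, i.e. {-2, -1, 0, 1, 2}.
Summing m² from −2 to 2: Σ m_l² = 10.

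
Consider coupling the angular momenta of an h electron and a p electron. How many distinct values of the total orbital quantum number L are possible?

3

By the triangle rule, |l₁ − l₂| ≤ L ≤ l₁ + l₂.
Allowed values: L = 4, 5, 6.
That is 3 values.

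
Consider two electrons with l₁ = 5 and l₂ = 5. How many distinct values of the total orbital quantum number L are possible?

The total orbital quantum number L ranges from |l₁ − l₂| to l₁ + l₂ in integer steps.
Allowed values: L = 0, 1, 2, 3, 4, 5, 6, 7, 8, 9, 10.
That is 11 values.

11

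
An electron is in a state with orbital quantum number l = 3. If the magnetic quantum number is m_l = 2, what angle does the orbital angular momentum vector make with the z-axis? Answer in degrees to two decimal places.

θ ≈ 54.74°

|L|² = l(l+1)ℏ² = 12ℏ², so |L| = 2√3 ℏ.
L_z = m_l ℏ = 2ℏ.
cos θ = L_z/|L| = 2/√12, so θ ≈ 54.74°.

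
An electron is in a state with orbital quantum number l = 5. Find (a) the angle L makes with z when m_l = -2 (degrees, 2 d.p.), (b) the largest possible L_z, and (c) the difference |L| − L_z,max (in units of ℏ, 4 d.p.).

For m_l = -2: cos θ = -2/√30, θ ≈ 111.42°.
L_z,max = lℏ = 5ℏ.
|L| − L_z,max = (√30 − 5)ℏ ≈ 0.4772ℏ.

θ(m_l=-2) ≈ 111.42°; L_z,max = 5ℏ; |L|−L_z,max ≈ 0.4772ℏ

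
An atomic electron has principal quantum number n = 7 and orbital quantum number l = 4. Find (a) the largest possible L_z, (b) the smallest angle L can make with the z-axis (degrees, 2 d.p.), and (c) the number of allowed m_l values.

L_z,max = lℏ = 4ℏ.
cos θ_min = 4/√20, so θ_min ≈ 26.57°.
There are 2l+1 = 9 values of m_l.

L_z,max = 4ℏ; θ_min ≈ 26.57°; 9 values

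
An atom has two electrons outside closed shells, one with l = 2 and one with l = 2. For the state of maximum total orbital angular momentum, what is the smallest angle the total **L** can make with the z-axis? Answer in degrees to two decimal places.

θ_min ≈ 26.57°

Angular momentum addition gives L = |l₁ − l₂|, …, l₁ + l₂.
So L can be 0, 1, 2, 3, 4.
The maximum is L = 4, with |L_tot| = ℏ√(4·5) = 2√5 ℏ.
The minimum angle with z is arccos(4/√20) ≈ 26.57°.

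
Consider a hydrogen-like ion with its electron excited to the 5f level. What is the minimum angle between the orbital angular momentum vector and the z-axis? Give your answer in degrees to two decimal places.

The 5f level has l = 3.
|L|² = l(l+1)ℏ² = 12ℏ², so |L| = 2√3 ℏ.
The smallest angle corresponds to the largest L_z, i.e. m_l = l = 3, giving L_z = 3ℏ.
cos θ_min = 3/√12, so θ_min ≈ 30.00°.

θ_min ≈ 30.00°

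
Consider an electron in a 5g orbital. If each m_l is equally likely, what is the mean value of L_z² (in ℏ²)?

⟨L_z²⟩ = 6.667 ℏ²

For 5g, l = 4.
The allowed m_l values are -4, -3, -2, -1, 0, 1, 2, 3, 4.
Average of L_z² over 9 states: 60/9 ℏ² = 6.667 ℏ².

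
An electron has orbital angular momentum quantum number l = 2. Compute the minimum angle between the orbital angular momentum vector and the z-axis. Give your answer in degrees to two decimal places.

θ_min ≈ 35.26°

|L| = ℏ√(l(l+1)) = √6 ℏ.
The smallest angle corresponds to the largest L_z, i.e. m_l = l = 2, giving L_z = 2ℏ.
cos θ_min = 2/√6, so θ_min ≈ 35.26°.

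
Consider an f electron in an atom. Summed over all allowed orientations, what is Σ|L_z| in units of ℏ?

Σ|L_z| = 12 ℏ

For an f orbital, l = 3.
The allowed m_l values are -3, -2, -1, 0, 1, 2, 3.
Σ|m_l| = 2·3(3+1)/2 = 12.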